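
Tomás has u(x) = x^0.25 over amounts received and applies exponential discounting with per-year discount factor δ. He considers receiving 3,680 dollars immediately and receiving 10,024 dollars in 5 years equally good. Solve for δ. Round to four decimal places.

Equating discounted utilities: u(3680) = δ^5·u(10024) ⇒ δ^5 = u(3680)/u(10024).
Since u(x) = x^0.25, δ^5 = (3680/10024)^0.25 = 0.36712^0.25 = 0.77840.
So δ = 0.77840^(1/5) ≈ 0.9511.

δ ≈ 0.9511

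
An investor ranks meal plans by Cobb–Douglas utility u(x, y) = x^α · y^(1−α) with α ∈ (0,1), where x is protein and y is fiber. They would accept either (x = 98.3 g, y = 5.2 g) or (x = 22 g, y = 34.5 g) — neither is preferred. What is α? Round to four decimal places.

α ≈ 0.5583

Indifference: 98.3^α · 5.2^(1−α) = 22^α · 34.5^(1−α).
Rearrange to (98.3/22)^α = (34.5/5.2)^(1−α) and take logs: α·1.4969816 = (1−α)·1.8923007.
So α/(1−α) = (1.8923007)/(1.4969816) = 1.2640775, and α = 1.2640775/2.2640775 ≈ 0.5583.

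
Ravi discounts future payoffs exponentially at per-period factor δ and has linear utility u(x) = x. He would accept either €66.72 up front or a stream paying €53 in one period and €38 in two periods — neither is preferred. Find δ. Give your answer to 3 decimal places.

δ ≈ 0.800

The stream is worth 53δ + 38δ² today, so 53δ + 38δ² = 66.72.
That is, 38δ² + 53δ − 66.72 = 0, a quadratic in δ.
The positive root is δ = [−53 + √(53² + 4·38·66.72)] / (2·38) = (−53 + 113.800)/76 ≈ 0.800.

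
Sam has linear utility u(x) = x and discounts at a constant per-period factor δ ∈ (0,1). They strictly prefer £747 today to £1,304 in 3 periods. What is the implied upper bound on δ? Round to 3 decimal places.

δ < 0.831

Under u(x) = x this choice says 747 > δ^3·1304.
Hence δ^3 < 747/1304 = 0.57285, and x ↦ x^(1/3) is increasing on (0,∞).
δ < (747/1304)^(1/3) ≈ 0.831.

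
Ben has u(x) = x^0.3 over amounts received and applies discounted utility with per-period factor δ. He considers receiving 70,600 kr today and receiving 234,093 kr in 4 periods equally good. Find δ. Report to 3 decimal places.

Indifference means u(70600) = δ^4 · u(234093), so δ^4 = u(70600)/u(234093).
Since u(x) = x^0.3, δ^4 = (70600/234093)^0.3 = 0.30159^0.3 = 0.69795.
Taking the 4th root: δ = 0.69795^(1/4) ≈ 0.914.

δ ≈ 0.914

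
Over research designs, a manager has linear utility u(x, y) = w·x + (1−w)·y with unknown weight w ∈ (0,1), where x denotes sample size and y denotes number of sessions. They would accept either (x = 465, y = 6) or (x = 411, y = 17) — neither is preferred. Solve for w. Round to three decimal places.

w = 0.169

u(465,6) = u(411,17) means w·465 + (1−w)·6 = w·411 + (1−w)·17.
Collecting terms: w·54 = (1−w)·11.
So w/(1−w) = 11/54 = 0.2037, giving w = 11/(54+11) = 0.169.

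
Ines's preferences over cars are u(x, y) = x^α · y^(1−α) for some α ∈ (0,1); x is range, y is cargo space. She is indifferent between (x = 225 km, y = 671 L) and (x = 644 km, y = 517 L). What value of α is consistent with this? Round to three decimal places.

The Cobb–Douglas utilities coincide, so 225^α·671^(1−α) = 644^α·517^(1−α).
Rearrange to (225/644)^α = (517/671)^(1−α) and take logs: α·-1.051598 = (1−α)·-0.260726.
With A = -1.051598 and B = -0.260726: α·A = (1−α)·B, so α = B/(A+B) = -0.260726/-1.312324 ≈ 0.199.

α ≈ 0.199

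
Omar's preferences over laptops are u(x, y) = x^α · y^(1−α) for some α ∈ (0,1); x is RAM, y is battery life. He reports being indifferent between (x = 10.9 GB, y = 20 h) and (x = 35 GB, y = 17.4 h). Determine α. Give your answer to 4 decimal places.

The Cobb–Douglas utilities coincide, so 10.9^α·20^(1−α) = 35^α·17.4^(1−α).
Taking logs: α·ln 10.9 + (1−α)·ln 20 = α·ln 35 + (1−α)·ln 17.4, i.e. α·-1.1665853 = (1−α)·-0.1392621.
So α/(1−α) = (-0.1392621)/(-1.1665853) = 0.1193758, and α = 0.1193758/1.1193758 ≈ 0.1066.

α ≈ 0.1066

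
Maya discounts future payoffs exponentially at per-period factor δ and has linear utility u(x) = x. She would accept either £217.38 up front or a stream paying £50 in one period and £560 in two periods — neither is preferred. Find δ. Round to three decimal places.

δ ≈ 0.580

Equating present values: 217.38 = 50δ + 560δ².
That is, 560δ² + 50δ − 217.38 = 0, a quadratic in δ.
By the quadratic formula (taking the positive root), δ = (−50 + √489431.20) / 1120 ≈ 0.580.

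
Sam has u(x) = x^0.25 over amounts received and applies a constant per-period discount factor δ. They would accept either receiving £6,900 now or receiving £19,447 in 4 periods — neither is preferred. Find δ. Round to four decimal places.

δ ≈ 0.9373

Equating discounted utilities: u(6900) = δ^4·u(19447) ⇒ δ^4 = u(6900)/u(19447).
With u(x) = x^0.25: δ^4 = 6900^0.25/19447^0.25 = (6900/19447)^0.25 = 0.77179.
Taking the 4th root: δ = 0.77179^(1/4) ≈ 0.9373.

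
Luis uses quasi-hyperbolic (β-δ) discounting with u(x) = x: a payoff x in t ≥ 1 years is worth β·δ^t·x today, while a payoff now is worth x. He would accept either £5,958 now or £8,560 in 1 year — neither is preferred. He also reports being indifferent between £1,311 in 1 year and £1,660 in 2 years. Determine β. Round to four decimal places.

β ≈ 0.8813

The second indifference involves only future payoffs, so β cancels: β·δ^1·1311 = β·δ^2·1660, giving δ = 1311/1660 = 0.78976.
Substituting δ into 5958 = β·δ·8560: β = 5958/(6760.337) ≈ 0.8813.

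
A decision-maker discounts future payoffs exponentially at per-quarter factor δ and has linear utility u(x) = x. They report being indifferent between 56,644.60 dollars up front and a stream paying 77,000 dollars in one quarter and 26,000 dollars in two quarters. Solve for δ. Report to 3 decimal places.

The stream is worth 77000δ + 26000δ² today, so 77000δ + 26000δ² = 56644.60.
So 26000δ² + 77000δ − 56644.60 = 0.
The positive root is δ = [−77000 + √(77000² + 4·26000·56644.60)] / (2·26000) = (−77000 + 108720.000)/52000 ≈ 0.610.

δ ≈ 0.610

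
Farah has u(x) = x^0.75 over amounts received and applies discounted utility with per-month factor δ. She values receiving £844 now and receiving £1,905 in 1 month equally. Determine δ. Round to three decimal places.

Indifference means u(844) = δ · u(1905), so δ = u(844)/u(1905).
With u(x) = x^0.75: δ = 844^0.75/1905^0.75 = (844/1905)^0.75 = 0.54304.

δ ≈ 0.543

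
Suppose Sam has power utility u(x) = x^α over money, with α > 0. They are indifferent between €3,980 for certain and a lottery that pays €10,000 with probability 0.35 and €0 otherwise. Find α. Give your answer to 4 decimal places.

α ≈ 1.1395

The lottery's expected utility is 0.35·u(10000) + 0.65·u(0) = 0.35·10000^α (since u(0) = 0 for α > 0).
Setting u(3980) equal to that: 3980^α = 0.35·10000^α ⇒ (3980/10000)^α = 0.35.
Taking logs: α·ln(3980/10000) = ln(0.35), so α = -1.0498221 / -0.9213033 ≈ 1.1395.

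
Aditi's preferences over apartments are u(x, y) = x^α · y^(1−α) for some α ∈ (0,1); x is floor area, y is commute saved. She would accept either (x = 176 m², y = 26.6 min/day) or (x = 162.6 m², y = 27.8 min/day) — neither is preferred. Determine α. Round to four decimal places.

The Cobb–Douglas utilities coincide, so 176^α·26.6^(1−α) = 162.6^α·27.8^(1−α).
Taking logs: α·ln 176 + (1−α)·ln 26.6 = α·ln 162.6 + (1−α)·ln 27.8, i.e. α·0.0791908 = (1−α)·0.0441248.
Thus α·(0.1233156) = 0.0441248, so α = 0.0441248/0.1233156 ≈ 0.3578.

α ≈ 0.3578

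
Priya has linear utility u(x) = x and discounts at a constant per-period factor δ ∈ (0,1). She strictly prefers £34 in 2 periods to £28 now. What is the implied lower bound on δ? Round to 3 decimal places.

δ > 0.907

Under u(x) = x this choice says 28 < δ^2·34.
Hence δ^2 > 28/34 = 0.82353, and x ↦ x^(1/2) is increasing on (0,∞).
δ > (28/34)^(1/2) ≈ 0.907.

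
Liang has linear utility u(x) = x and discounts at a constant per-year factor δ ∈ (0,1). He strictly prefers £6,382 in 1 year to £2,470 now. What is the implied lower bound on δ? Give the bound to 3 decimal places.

Under u(x) = x this choice says 2470 < δ·6382.
Dividing through by 6382 gives δ > 0.38703.

δ > 0.387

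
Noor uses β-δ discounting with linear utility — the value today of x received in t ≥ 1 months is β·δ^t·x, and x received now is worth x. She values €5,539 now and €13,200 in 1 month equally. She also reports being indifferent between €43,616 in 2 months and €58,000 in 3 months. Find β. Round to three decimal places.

β ≈ 0.558

The second indifference involves only future payoffs, so β cancels: β·δ^2·43616 = β·δ^3·58000, giving δ = 43616/58000 = 0.75200.
The first indifference: 5539 = β·δ·13200, so β = 5539/(δ·13200) = 5539/(0.75200·13200) ≈ 0.558.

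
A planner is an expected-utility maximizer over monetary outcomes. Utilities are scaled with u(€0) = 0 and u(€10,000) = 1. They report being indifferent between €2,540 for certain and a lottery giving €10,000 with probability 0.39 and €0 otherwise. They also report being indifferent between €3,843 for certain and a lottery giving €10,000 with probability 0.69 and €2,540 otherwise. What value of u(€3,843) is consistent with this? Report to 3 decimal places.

The first gamble pins u(€2,540): it must equal 0.39·1 + 0.61·0 = 0.39.
The second indifference gives u(€3,843) = 0.69·u(€10,000) + 0.31·u(€2,540) = 0.69·1.00 + 0.31·0.39 = 0.8109.

0.811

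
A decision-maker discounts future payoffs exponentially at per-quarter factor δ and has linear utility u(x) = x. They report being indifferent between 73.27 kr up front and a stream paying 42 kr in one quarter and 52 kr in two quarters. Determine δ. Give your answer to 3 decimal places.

δ ≈ 0.850

The stream is worth 42δ + 52δ² today, so 42δ + 52δ² = 73.27.
So 52δ² + 42δ − 73.27 = 0.
The positive root is δ = [−42 + √(42² + 4·52·73.27)] / (2·52) = (−42 + 130.400)/104 ≈ 0.850.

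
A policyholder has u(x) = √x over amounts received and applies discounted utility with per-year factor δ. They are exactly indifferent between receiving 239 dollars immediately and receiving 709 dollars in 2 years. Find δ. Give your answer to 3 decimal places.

The payoff in 2 years is discounted by δ^2, so u(239) = δ^2·u(709) and δ^2 = u(239)/u(709).
Since u(x) = √x, δ^2 = √(239/709) = 0.58060.
Taking the square root: δ = 0.58060^(1/2) ≈ 0.762.

δ ≈ 0.762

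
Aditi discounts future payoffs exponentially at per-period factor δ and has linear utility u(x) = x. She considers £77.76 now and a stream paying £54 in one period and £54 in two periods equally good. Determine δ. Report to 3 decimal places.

δ ≈ 0.800

Present value of the stream is 54·δ + 54·δ². Indifference gives 54δ + 54δ² = 77.76.
So 54δ² + 54δ − 77.76 = 0.
By the quadratic formula (taking the positive root), δ = (−54 + √19712.16) / 108 ≈ 0.800.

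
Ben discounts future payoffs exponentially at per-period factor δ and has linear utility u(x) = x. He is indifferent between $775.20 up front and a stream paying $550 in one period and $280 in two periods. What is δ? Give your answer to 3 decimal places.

δ ≈ 0.950

The stream is worth 550δ + 280δ² today, so 550δ + 280δ² = 775.20.
That is, 280δ² + 550δ − 775.20 = 0, a quadratic in δ.
δ = (−550 + √(550² + 4·280·775.20)) / (2·280) = (−550 + √1170724.00) / 560 ≈ 0.950.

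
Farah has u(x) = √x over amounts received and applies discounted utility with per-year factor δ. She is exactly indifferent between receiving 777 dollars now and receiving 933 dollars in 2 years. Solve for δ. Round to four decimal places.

The payoff in 2 years is discounted by δ^2, so u(777) = δ^2·u(933) and δ^2 = u(777)/u(933).
Since u(x) = √x, δ^2 = √(777/933) = 0.91258.
Hence δ = (0.91258)^(1/2) = 0.955289.

δ ≈ 0.9553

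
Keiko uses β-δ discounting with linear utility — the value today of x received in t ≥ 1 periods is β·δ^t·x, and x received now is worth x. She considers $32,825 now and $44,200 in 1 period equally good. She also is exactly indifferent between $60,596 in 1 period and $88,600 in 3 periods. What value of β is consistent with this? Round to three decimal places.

Both payoffs in the second observation are in the future, so β drops out: δ^1·60596 = δ^3·88600 ⇒ δ^2 = 60596/88600 = 0.68393, so δ = 0.82700.
Now use the now-vs-future pair: 32825 = β·δ·44200 gives β = 32825/(0.82700·44200) ≈ 0.898.

β ≈ 0.898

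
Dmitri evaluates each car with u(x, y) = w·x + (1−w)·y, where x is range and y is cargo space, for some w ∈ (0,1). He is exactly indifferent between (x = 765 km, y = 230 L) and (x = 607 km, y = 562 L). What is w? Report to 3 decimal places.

w = 0.678

Equating utilities: w·765 + (1−w)·230 = w·607 + (1−w)·562.
Collecting terms: w·158 = (1−w)·332.
The marginal rate of substitution is 332/158, so w = 332/(158+332) = 0.678.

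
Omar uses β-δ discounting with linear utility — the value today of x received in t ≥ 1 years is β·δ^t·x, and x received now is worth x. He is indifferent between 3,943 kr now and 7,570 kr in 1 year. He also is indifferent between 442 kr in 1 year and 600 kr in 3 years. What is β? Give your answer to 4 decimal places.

From the later pair, β·δ^1·442 = β·δ^3·600; dividing through, δ^2 = 442/600 = 0.73667, so δ = 0.85829.
Now use the now-vs-future pair: 3943 = β·δ·7570 gives β = 3943/(0.85829·7570) ≈ 0.6069.

β ≈ 0.6069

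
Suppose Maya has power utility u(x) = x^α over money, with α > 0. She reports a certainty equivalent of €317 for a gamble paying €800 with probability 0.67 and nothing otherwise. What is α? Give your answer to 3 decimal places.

α ≈ 0.433

Since u(0) = 0, the lottery's EU is 0.67·800^α.
Setting u(317) equal to that: 317^α = 0.67·800^α ⇒ (317/800)^α = 0.67.
Take logs: α = ln 0.67 / ln(317/800) ≈ 0.43262.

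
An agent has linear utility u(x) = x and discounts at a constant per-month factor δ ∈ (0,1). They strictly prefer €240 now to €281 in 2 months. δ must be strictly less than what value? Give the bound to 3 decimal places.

Comparing present values: 240 > δ^2·281.
Hence δ^2 < 240/281 = 0.85409, and x ↦ x^(1/2) is increasing on (0,∞).
δ < 0.85409^(1/2) = 0.924.

δ < 0.924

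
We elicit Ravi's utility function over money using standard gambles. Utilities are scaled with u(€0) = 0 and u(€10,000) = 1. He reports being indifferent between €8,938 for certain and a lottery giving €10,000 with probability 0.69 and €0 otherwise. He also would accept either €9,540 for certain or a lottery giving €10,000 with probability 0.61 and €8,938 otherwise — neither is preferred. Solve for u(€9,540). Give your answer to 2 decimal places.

First, u(€8,938) = 0.69·u(€10,000) + 0.31·u(€0) = 0.69.
Then u(€9,540) = 0.61·u(€10,000) + 0.39·u(€8,938) = 0.61·1.00 + 0.39·0.69 = 0.8791.

0.88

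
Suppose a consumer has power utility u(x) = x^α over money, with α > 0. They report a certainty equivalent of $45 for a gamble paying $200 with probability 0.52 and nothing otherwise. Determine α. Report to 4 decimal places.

α ≈ 0.4384

Since u(0) = 0, the lottery's EU is 0.52·200^α.
Indifference: 45^α = 0.52·200^α, so (45/200)^α = 0.52.
Taking logs: α·ln(45/200) = ln(0.52), so α = -0.6539265 / -1.4916549 ≈ 0.4384.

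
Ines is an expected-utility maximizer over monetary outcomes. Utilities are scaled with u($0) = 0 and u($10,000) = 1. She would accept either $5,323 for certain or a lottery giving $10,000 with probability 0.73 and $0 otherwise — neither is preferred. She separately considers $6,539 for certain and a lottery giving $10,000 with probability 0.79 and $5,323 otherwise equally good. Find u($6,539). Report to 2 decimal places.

From the first indifference, u($5,323) = 0.73·u($10,000) + 0.27·u($0) = 0.73·1 + 0.27·0 = 0.73.
Then u($6,539) = 0.79·u($10,000) + 0.21·u($5,323) = 0.79·1.00 + 0.21·0.73 = 0.9433.

0.94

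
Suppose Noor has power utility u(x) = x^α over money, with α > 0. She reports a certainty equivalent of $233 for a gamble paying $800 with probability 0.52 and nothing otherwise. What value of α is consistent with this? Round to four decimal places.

Since u(0) = 0, the lottery's EU is 0.52·800^α.
Setting u(233) equal to that: 233^α = 0.52·800^α ⇒ (233/800)^α = 0.52.
α = ln(0.52) / ln(233/800) = -0.6539265/-1.2335733 ≈ 0.5301.

α ≈ 0.5301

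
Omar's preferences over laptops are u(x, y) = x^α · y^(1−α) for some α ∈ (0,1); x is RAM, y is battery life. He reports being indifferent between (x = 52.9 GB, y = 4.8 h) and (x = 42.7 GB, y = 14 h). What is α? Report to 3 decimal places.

Indifference: 52.9^α · 4.8^(1−α) = 42.7^α · 14^(1−α).
Rearrange to (52.9/42.7)^α = (14/4.8)^(1−α) and take logs: α·0.214204 = (1−α)·1.070441.
With A = 0.214204 and B = 1.070441: α·A = (1−α)·B, so α = B/(A+B) = 1.070441/1.284645 ≈ 0.833.

α ≈ 0.833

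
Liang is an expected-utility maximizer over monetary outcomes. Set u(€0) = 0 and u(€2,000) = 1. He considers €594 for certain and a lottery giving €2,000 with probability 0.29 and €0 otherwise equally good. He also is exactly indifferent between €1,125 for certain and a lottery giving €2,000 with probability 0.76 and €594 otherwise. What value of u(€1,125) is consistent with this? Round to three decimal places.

From the first indifference, u(€594) = 0.29·u(€2,000) + 0.71·u(€0) = 0.29·1 + 0.71·0 = 0.29.
Chaining: u(€1,125) = 0.76·1.00 + 0.24·0.29 = 0.8296.

0.830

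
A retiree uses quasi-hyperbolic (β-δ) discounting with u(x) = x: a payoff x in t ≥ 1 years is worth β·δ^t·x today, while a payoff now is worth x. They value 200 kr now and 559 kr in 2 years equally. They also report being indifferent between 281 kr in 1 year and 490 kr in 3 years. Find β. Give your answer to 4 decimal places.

β ≈ 0.6239

From the later pair, β·δ^1·281 = β·δ^3·490; dividing through, δ^2 = 281/490 = 0.57347, so δ = 0.75728.
Now use the now-vs-future pair: 200 = β·δ^2·559 gives β = 200/(0.57347·559) ≈ 0.6239.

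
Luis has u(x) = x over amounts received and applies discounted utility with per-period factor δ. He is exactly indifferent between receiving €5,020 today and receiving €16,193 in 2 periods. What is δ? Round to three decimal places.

Equating discounted utilities: u(5020) = δ^2·u(16193) ⇒ δ^2 = u(5020)/u(16193).
With u(x) = x: δ^2 = 5020/16193 = 0.31001.
Hence δ = (0.31001)^(1/2) = 0.55679.

δ ≈ 0.557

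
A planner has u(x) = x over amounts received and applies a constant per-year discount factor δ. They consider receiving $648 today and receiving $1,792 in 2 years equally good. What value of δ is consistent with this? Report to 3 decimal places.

Equating discounted utilities: u(648) = δ^2·u(1792) ⇒ δ^2 = u(648)/u(1792).
With u(x) = x: δ^2 = 648/1792 = 0.36161.
So δ = 0.36161^(1/2) ≈ 0.601.

δ ≈ 0.601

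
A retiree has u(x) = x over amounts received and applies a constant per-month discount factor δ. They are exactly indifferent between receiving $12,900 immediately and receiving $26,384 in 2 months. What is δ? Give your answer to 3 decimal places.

Indifference means u(12900) = δ^2 · u(26384), so δ^2 = u(12900)/u(26384).
With u(x) = x: δ^2 = 12900/26384 = 0.48893.
Hence δ = (0.48893)^(1/2) = 0.69924.

δ ≈ 0.699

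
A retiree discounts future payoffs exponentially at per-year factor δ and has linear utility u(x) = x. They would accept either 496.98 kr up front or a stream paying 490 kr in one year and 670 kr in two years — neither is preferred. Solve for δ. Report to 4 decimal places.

Present value of the stream is 490·δ + 670·δ². Indifference gives 490δ + 670δ² = 496.98.
So 670δ² + 490δ − 496.98 = 0.
By the quadratic formula (taking the positive root), δ = (−490 + √1572006.40) / 1340 ≈ 0.5700.

δ ≈ 0.5700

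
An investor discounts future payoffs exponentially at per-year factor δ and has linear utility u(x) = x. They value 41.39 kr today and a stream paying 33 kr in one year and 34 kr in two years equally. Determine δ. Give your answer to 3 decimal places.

The stream is worth 33δ + 34δ² today, so 33δ + 34δ² = 41.39.
Rearranged: 34δ² + 33δ − 41.39 = 0.
By the quadratic formula (taking the positive root), δ = (−33 + √6718.04) / 68 ≈ 0.720.

δ ≈ 0.720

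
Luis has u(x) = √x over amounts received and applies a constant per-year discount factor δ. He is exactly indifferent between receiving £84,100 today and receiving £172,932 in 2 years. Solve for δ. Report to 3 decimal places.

δ ≈ 0.835

Indifference means u(84100) = δ^2 · u(172932), so δ^2 = u(84100)/u(172932).
Since u(x) = √x, δ^2 = √(84100/172932) = 0.69737.
So δ = 0.69737^(1/2) ≈ 0.835.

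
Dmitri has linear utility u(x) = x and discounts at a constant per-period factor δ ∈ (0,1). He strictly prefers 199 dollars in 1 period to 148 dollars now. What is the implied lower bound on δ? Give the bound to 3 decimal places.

δ > 0.744

Comparing present values: 148 < δ·199.
So δ > 148/199 = 0.74372.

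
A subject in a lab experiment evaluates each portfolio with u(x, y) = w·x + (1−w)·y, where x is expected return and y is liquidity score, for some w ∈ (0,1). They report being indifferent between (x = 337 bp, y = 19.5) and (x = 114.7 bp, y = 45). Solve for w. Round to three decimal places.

Indifference: w·337 + (1−w)·19.5 = w·114.7 + (1−w)·45.
Rearranging, 222.3·w − 25.5·(1−w) = 0.
Hence w = 25.5/(222.3+25.5) = 25.5/247.8 = 0.103.

w = 0.103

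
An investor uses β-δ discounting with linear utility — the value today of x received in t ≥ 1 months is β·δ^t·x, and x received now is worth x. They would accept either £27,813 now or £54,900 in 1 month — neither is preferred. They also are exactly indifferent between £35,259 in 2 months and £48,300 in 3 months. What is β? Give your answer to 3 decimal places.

Both payoffs in the second observation are in the future, so β drops out: δ^2·35259 = δ^3·48300 ⇒ δ = 35259/48300 = 0.73000.
Now use the now-vs-future pair: 27813 = β·δ·54900 gives β = 27813/(0.73000·54900) ≈ 0.694.

β ≈ 0.694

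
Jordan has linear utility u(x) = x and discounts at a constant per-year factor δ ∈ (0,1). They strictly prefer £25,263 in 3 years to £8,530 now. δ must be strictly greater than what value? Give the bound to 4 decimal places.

Under u(x) = x this choice says 8530 < δ^3·25263.
So δ^3 > 8530/25263 = 0.33765; taking the cube root of both positive sides preserves the inequality.
δ > (8530/25263)^(1/3) ≈ 0.6963.

δ > 0.6963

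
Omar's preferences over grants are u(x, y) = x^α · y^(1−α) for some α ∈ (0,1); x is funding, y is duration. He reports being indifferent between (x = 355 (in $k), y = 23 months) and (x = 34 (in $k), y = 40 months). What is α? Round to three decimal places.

α ≈ 0.191

Indifference: 355^α · 23^(1−α) = 34^α · 40^(1−α).
(355/34)^α = (40/23)^(1−α); take logs: α·ln(355/34) = (1−α)·ln(40/23), i.e. α·2.345757 = (1−α)·0.553385.
Thus α·(2.899142) = 0.553385, so α = 0.553385/2.899142 ≈ 0.191.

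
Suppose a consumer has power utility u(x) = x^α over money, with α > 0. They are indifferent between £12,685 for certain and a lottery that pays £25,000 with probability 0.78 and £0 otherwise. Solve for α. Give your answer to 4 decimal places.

α ≈ 0.3662

The lottery's expected utility is 0.78·u(25000) + 0.22·u(0) = 0.78·25000^α (since u(0) = 0 for α > 0).
Equating: 12685^α = 0.78·25000^α, i.e. 0.5074^α = 0.78.
α = ln(0.78) / ln(12685/25000) = -0.2484614/-0.6784556 ≈ 0.3662.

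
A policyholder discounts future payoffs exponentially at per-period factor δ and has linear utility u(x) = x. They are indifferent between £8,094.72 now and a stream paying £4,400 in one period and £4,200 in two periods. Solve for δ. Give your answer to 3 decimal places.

Equating present values: 8094.72 = 4400δ + 4200δ².
So 4200δ² + 4400δ − 8094.72 = 0.
δ = (−4400 + √(4400² + 4·4200·8094.72)) / (2·4200) = (−4400 + √155351296.00) / 8400 ≈ 0.960.

δ ≈ 0.960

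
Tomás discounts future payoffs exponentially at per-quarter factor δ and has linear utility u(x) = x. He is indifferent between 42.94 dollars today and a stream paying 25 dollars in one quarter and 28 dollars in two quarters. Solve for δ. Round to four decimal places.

δ ≈ 0.8700

Present value of the stream is 25·δ + 28·δ². Indifference gives 25δ + 28δ² = 42.94.
That is, 28δ² + 25δ − 42.94 = 0, a quadratic in δ.
By the quadratic formula (taking the positive root), δ = (−25 + √5434.28) / 56 ≈ 0.8700.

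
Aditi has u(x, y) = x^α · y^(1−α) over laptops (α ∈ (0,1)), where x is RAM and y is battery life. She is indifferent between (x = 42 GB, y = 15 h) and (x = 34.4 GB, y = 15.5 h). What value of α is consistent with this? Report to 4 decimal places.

α ≈ 0.1411

The Cobb–Douglas utilities coincide, so 42^α·15^(1−α) = 34.4^α·15.5^(1−α).
(42/34.4)^α = (15.5/15)^(1−α); take logs: α·ln(42/34.4) = (1−α)·ln(15.5/15), i.e. α·0.1996131 = (1−α)·0.0327898.
Thus α·(0.2324029) = 0.0327898, so α = 0.0327898/0.2324029 ≈ 0.1411.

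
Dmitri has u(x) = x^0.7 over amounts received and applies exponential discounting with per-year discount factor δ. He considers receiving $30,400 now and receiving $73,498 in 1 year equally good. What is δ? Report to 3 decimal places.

Equating discounted utilities: u(30400) = δ·u(73498) ⇒ δ = u(30400)/u(73498).
With u(x) = x^0.7: δ = 30400^0.7/73498^0.7 = (30400/73498)^0.7 = 0.53904.

δ ≈ 0.539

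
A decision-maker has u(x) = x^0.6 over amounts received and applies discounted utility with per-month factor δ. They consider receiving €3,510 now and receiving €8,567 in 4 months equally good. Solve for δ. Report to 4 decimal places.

δ ≈ 0.8747

Equating discounted utilities: u(3510) = δ^4·u(8567) ⇒ δ^4 = u(3510)/u(8567).
Since u(x) = x^0.6, δ^4 = (3510/8567)^0.6 = 0.40971^0.6 = 0.58545.
Hence δ = (0.58545)^(1/4) = 0.874725.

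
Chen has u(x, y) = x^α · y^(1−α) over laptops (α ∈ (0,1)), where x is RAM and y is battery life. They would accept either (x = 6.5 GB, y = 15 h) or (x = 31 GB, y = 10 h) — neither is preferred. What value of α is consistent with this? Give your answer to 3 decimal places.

α ≈ 0.206

Set the two utilities equal: 6.5^α·15^(1−α) = 31^α·10^(1−α).
Taking logs: α·ln 6.5 + (1−α)·ln 15 = α·ln 31 + (1−α)·ln 10, i.e. α·-1.562185 = (1−α)·-0.405465.
With A = -1.562185 and B = -0.405465: α·A = (1−α)·B, so α = B/(A+B) = -0.405465/-1.967650 ≈ 0.206.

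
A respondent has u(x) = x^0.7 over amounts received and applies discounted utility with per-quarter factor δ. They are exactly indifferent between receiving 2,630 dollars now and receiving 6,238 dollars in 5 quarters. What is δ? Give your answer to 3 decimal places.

δ ≈ 0.886

Equating discounted utilities: u(2630) = δ^5·u(6238) ⇒ δ^5 = u(2630)/u(6238).
Since u(x) = x^0.7, δ^5 = (2630/6238)^0.7 = 0.42161^0.7 = 0.54631.
Taking the 5th root: δ = 0.54631^(1/5) ≈ 0.886.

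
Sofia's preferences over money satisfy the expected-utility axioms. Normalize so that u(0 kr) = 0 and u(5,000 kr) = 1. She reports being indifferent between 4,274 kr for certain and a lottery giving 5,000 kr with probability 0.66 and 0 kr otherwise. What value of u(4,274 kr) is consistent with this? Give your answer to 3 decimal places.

0.660

The indifference gives u(4,274 kr) = 0.66·u(5,000 kr) + 0.34·u(0 kr) = 0.66·1 + 0.34·0 = 0.66.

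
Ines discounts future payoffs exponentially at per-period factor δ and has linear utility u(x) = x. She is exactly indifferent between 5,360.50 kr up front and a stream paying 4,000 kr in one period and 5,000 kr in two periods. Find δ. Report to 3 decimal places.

Present value of the stream is 4000·δ + 5000·δ². Indifference gives 4000δ + 5000δ² = 5360.50.
That is, 5000δ² + 4000δ − 5360.50 = 0, a quadratic in δ.
δ = (−4000 + √(4000² + 4·5000·5360.50)) / (2·5000) = (−4000 + √123210000.00) / 10000 ≈ 0.710.

δ ≈ 0.710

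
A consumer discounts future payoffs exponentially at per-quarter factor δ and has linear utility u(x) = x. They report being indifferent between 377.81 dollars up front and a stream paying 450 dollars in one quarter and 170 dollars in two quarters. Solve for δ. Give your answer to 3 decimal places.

Equating present values: 377.81 = 450δ + 170δ².
That is, 170δ² + 450δ − 377.81 = 0, a quadratic in δ.
By the quadratic formula (taking the positive root), δ = (−450 + √459410.80) / 340 ≈ 0.670.

δ ≈ 0.670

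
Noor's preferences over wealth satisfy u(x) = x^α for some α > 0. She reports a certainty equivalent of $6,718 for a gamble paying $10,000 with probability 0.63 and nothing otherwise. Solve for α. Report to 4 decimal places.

The lottery's expected utility is 0.63·u(10000) + 0.37·u(0) = 0.63·10000^α (since u(0) = 0 for α > 0).
Indifference: 6718^α = 0.63·10000^α, so (6718/10000)^α = 0.63.
Taking logs: α·ln(6718/10000) = ln(0.63), so α = -0.4620355 / -0.3977946 ≈ 1.1615.

α ≈ 1.1615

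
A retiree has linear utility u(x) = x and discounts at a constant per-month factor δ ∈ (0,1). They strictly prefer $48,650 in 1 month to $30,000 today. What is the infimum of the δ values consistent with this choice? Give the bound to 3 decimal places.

Under u(x) = x this choice says 30000 < δ·48650.
So δ > 30000/48650 = 0.61665.

δ > 0.617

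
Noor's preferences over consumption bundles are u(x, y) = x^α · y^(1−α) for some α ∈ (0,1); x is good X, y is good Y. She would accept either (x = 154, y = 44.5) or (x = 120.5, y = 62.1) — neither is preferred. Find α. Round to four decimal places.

The Cobb–Douglas utilities coincide, so 154^α·44.5^(1−α) = 120.5^α·62.1^(1−α).
Rearrange to (154/120.5)^α = (62.1/44.5)^(1−α) and take logs: α·0.2453028 = (1−α)·0.3332568.
Thus α·(0.5785596) = 0.3332568, so α = 0.3332568/0.5785596 ≈ 0.5760.

α ≈ 0.5760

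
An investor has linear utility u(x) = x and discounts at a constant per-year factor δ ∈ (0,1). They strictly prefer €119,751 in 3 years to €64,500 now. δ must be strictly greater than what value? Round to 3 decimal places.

Under u(x) = x this choice says 64500 < δ^3·119751.
So δ^3 > 64500/119751 = 0.53862; taking the cube root of both positive sides preserves the inequality.
δ > 0.53862^(1/3) = 0.814.

δ > 0.814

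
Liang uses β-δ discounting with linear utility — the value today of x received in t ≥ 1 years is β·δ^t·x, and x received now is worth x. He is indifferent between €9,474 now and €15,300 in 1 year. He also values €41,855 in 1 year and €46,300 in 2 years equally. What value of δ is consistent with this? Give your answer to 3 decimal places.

From the later pair, β·δ^1·41855 = β·δ^2·46300; dividing through, δ = 41855/46300 = 0.90400.

δ ≈ 0.904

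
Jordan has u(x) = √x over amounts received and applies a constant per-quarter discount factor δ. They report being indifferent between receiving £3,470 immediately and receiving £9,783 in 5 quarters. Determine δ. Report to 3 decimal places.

δ ≈ 0.902

Indifference means u(3470) = δ^5 · u(9783), so δ^5 = u(3470)/u(9783).
Since u(x) = √x, δ^5 = √(3470/9783) = 0.59556.
Taking the 5th root: δ = 0.59556^(1/5) ≈ 0.902.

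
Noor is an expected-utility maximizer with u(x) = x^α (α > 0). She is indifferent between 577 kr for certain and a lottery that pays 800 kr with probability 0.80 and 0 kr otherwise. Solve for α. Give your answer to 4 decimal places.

Since u(0) = 0, the lottery's EU is 0.80·800^α.
Equating: 577^α = 0.80·800^α, i.e. 0.7212^α = 0.80.
Taking logs: α·ln(577/800) = ln(0.80), so α = -0.2231436 / -0.3267695 ≈ 0.6829.

α ≈ 0.6829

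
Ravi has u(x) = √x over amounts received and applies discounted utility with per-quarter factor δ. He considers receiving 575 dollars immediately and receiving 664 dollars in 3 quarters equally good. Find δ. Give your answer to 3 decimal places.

δ ≈ 0.976

Indifference means u(575) = δ^3 · u(664), so δ^3 = u(575)/u(664).
With u(x) = √x: δ^3 = √575/√664 = √(575/664) = 0.93057.
Taking the cube root: δ = 0.93057^(1/3) ≈ 0.976.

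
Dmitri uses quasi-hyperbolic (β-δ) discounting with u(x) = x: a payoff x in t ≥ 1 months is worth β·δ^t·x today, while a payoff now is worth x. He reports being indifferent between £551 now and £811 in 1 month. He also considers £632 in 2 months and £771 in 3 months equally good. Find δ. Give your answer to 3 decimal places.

Both payoffs in the second observation are in the future, so β drops out: δ^2·632 = δ^3·771 ⇒ δ = 632/771 = 0.81971.

δ ≈ 0.820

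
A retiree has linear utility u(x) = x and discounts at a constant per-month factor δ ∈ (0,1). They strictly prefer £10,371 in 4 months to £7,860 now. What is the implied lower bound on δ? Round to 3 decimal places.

Under u(x) = x this choice says 7860 < δ^4·10371.
So δ^4 > 7860/10371 = 0.75788; taking the 4th root of both positive sides preserves the inequality.
δ > 0.75788^(1/4) = 0.933.

δ > 0.933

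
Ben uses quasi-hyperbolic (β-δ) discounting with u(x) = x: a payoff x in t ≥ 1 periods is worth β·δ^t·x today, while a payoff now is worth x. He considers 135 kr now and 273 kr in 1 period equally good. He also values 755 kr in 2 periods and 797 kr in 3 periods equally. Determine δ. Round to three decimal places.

δ ≈ 0.947

Both payoffs in the second observation are in the future, so β drops out: δ^2·755 = δ^3·797 ⇒ δ = 755/797 = 0.94730.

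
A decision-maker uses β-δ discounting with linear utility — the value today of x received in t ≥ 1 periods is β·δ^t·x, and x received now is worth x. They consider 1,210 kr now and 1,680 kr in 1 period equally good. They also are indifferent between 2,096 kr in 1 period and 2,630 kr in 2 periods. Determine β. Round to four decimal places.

The second indifference involves only future payoffs, so β cancels: β·δ^1·2096 = β·δ^2·2630, giving δ = 2096/2630 = 0.79696.
The first indifference: 1210 = β·δ·1680, so β = 1210/(δ·1680) = 1210/(0.79696·1680) ≈ 0.9037.

β ≈ 0.9037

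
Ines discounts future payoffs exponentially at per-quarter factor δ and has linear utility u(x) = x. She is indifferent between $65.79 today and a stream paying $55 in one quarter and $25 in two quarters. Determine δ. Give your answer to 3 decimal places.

Equating present values: 65.79 = 55δ + 25δ².
That is, 25δ² + 55δ − 65.79 = 0, a quadratic in δ.
The positive root is δ = [−55 + √(55² + 4·25·65.79)] / (2·25) = (−55 + 98.000)/50 ≈ 0.860.

δ ≈ 0.860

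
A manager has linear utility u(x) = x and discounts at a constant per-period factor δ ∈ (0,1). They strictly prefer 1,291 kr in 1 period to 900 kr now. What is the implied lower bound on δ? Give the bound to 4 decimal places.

δ > 0.6971

Comparing present values: 900 < δ·1291.
Dividing through by 1291 gives δ > 0.69713.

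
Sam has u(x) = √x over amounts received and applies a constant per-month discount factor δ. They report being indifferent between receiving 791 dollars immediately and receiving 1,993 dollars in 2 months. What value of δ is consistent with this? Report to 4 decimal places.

Indifference means u(791) = δ^2 · u(1993), so δ^2 = u(791)/u(1993).
Since u(x) = √x, δ^2 = √(791/1993) = 0.62999.
Taking the square root: δ = 0.62999^(1/2) ≈ 0.7937.

δ ≈ 0.7937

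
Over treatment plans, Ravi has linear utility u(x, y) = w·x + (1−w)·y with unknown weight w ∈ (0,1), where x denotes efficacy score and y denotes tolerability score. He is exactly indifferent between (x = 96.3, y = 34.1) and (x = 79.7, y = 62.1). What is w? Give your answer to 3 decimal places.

u(96.3,34.1) = u(79.7,62.1) means w·96.3 + (1−w)·34.1 = w·79.7 + (1−w)·62.1.
Rearranging, 16.6·w − 28·(1−w) = 0.
The marginal rate of substitution is 28/16.6, so w = 28/(16.6+28) = 0.628.

w = 0.628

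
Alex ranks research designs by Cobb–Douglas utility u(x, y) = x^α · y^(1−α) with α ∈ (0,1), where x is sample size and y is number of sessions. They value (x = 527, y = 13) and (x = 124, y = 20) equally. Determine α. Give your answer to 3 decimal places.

The Cobb–Douglas utilities coincide, so 527^α·13^(1−α) = 124^α·20^(1−α).
Rearrange to (527/124)^α = (20/13)^(1−α) and take logs: α·1.446919 = (1−α)·0.430783.
Thus α·(1.877702) = 0.430783, so α = 0.430783/1.877702 ≈ 0.229.

α ≈ 0.229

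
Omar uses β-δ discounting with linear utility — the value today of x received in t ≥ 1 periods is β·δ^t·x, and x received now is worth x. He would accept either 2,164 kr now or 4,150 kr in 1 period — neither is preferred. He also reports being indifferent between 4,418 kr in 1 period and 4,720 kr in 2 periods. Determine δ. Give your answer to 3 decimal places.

δ ≈ 0.936

Both payoffs in the second observation are in the future, so β drops out: δ^1·4418 = δ^2·4720 ⇒ δ = 4418/4720 = 0.93602.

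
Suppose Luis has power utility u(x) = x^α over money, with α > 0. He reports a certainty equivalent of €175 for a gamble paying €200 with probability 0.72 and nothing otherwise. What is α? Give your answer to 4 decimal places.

The lottery's expected utility is 0.72·u(200) + 0.28·u(0) = 0.72·200^α (since u(0) = 0 for α > 0).
Setting u(175) equal to that: 175^α = 0.72·200^α ⇒ (175/200)^α = 0.72.
α = ln(0.72) / ln(175/200) = -0.3285041/-0.1335314 ≈ 2.4601.

α ≈ 2.4601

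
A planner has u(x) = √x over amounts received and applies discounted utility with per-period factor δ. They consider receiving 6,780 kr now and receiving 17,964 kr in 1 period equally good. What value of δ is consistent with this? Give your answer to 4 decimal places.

Equating discounted utilities: u(6780) = δ·u(17964) ⇒ δ = u(6780)/u(17964).
Since u(x) = √x, δ = √(6780/17964) = 0.61435.

δ ≈ 0.6143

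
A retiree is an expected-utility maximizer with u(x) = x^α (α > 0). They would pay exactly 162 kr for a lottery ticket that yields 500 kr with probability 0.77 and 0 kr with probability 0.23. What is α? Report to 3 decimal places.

EU(lottery) = 0.77·500^α + 0.23·0 = 0.77·500^α.
Equating: 162^α = 0.77·500^α, i.e. 0.3240^α = 0.77.
Take logs: α = ln 0.77 / ln(162/500) ≈ 0.23191.

α ≈ 0.232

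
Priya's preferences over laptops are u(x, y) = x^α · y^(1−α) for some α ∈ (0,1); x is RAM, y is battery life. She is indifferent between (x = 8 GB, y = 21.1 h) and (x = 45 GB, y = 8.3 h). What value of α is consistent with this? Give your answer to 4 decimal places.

Indifference: 8^α · 21.1^(1−α) = 45^α · 8.3^(1−α).
Taking logs: α·ln 8 + (1−α)·ln 21.1 = α·ln 45 + (1−α)·ln 8.3, i.e. α·-1.7272209 = (1−α)·-0.9330175.
Thus α·(-2.6602384) = -0.9330175, so α = -0.9330175/-2.6602384 ≈ 0.3507.

α ≈ 0.3507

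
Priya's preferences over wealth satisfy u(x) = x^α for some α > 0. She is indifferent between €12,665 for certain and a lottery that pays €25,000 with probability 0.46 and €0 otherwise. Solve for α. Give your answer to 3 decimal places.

α ≈ 1.142

The lottery's expected utility is 0.46·u(25000) + 0.54·u(0) = 0.46·25000^α (since u(0) = 0 for α > 0).
Indifference: 12665^α = 0.46·25000^α, so (12665/25000)^α = 0.46.
α = ln(0.46) / ln(12665/25000) = -0.776529/-0.680034 ≈ 1.142.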